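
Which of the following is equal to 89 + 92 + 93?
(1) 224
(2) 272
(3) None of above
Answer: 3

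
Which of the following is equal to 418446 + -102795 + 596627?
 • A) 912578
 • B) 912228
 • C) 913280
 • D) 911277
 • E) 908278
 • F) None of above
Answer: F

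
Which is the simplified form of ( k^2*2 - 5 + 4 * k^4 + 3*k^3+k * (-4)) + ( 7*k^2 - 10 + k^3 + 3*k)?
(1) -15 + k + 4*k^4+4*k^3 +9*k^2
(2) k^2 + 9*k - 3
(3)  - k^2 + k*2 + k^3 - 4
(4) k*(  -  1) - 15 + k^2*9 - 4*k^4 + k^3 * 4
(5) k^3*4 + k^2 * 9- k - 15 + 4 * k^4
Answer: 5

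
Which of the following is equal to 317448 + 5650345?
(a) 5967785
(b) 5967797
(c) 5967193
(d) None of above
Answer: d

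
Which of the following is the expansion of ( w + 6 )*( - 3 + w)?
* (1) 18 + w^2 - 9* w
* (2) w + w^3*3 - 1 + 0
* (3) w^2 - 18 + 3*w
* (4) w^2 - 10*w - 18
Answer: 3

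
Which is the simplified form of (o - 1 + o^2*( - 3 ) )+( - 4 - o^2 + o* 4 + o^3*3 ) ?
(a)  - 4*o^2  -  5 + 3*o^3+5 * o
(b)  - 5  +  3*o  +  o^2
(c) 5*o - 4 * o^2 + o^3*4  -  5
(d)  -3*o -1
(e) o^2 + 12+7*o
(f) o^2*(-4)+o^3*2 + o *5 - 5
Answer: a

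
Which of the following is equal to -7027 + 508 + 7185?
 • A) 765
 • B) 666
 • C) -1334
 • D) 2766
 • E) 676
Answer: B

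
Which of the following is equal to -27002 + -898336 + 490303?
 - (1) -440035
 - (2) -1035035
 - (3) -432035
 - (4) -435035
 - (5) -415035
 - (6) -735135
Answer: 4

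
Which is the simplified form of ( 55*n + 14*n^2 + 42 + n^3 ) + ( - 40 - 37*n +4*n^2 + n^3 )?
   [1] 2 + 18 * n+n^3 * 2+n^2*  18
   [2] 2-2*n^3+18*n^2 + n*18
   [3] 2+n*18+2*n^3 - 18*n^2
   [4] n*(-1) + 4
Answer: 1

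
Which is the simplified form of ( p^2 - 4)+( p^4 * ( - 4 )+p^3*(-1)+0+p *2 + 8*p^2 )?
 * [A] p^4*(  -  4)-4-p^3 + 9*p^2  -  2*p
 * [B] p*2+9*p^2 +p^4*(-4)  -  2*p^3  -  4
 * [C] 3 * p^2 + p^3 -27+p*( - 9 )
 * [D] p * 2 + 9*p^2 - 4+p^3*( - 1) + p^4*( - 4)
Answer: D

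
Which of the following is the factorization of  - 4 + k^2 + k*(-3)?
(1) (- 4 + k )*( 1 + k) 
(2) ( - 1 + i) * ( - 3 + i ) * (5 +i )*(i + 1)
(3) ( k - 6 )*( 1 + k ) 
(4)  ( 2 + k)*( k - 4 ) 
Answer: 1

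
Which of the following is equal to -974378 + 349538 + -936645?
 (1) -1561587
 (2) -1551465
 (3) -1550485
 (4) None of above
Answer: 4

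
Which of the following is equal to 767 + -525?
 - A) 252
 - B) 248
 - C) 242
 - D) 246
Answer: C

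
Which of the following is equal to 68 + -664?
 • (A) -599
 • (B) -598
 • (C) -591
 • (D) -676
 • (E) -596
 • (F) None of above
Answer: E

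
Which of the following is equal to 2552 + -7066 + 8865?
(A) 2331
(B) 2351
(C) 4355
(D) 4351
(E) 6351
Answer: D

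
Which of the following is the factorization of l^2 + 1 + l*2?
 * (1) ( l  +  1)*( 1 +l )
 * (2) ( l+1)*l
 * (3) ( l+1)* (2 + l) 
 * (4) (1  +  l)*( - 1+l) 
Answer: 1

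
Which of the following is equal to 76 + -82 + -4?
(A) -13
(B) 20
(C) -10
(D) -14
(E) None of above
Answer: C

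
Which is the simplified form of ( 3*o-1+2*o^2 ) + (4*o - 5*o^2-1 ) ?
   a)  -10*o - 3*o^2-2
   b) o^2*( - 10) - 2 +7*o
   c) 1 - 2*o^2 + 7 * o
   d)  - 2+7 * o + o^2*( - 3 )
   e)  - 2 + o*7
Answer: d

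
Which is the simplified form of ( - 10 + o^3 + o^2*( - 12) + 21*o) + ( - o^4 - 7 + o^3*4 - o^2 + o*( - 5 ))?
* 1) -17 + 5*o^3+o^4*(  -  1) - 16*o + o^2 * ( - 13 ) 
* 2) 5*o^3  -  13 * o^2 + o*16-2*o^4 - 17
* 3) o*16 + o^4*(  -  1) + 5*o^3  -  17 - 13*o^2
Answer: 3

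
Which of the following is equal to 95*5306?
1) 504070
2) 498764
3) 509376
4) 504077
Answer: 1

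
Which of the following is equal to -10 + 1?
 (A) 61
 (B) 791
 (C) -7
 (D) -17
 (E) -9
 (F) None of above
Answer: E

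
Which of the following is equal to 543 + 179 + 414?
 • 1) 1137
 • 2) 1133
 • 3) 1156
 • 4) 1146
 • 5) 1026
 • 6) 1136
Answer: 6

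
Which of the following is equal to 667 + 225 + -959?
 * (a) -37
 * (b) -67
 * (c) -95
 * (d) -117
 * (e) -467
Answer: b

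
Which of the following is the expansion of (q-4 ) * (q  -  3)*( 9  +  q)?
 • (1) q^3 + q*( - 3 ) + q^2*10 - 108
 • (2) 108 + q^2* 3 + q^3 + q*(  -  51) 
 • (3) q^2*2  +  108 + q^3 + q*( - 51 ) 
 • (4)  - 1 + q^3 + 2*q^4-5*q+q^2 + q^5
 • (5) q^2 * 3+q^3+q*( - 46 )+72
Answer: 3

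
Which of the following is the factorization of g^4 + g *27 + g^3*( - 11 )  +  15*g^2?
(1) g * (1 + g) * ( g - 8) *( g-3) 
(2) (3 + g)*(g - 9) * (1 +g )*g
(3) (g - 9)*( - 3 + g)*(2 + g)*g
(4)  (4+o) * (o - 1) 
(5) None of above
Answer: 5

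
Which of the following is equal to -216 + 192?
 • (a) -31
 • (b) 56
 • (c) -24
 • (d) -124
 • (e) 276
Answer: c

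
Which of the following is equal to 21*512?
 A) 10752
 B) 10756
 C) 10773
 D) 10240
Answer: A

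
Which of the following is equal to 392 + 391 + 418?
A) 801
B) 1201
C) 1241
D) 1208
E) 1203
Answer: B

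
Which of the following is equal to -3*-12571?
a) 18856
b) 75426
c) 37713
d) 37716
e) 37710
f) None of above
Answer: c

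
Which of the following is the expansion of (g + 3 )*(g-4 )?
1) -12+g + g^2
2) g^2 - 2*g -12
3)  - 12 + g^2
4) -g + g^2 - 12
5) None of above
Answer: 4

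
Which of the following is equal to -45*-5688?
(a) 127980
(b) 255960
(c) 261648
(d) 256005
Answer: b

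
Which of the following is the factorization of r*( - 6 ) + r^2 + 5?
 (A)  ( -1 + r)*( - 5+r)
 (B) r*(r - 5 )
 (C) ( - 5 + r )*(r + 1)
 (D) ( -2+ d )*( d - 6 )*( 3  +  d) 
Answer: A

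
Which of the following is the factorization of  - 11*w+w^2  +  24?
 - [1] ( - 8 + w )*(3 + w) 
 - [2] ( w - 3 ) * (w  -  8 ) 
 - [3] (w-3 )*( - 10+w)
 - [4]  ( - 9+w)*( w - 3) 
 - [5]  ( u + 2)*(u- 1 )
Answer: 2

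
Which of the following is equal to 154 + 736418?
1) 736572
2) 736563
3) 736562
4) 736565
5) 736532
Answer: 1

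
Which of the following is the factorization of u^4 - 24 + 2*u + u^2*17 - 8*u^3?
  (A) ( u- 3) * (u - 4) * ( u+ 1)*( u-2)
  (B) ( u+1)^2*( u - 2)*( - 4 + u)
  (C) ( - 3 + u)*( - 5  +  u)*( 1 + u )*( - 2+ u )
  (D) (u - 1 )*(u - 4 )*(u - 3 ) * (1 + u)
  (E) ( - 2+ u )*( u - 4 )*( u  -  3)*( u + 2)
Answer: A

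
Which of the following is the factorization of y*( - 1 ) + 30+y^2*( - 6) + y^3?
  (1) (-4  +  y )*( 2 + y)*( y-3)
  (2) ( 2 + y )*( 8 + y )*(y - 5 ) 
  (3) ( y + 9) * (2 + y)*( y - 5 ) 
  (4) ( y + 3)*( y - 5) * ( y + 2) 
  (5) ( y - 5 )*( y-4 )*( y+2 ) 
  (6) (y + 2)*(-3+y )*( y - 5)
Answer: 6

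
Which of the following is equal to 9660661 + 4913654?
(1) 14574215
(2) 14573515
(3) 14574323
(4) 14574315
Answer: 4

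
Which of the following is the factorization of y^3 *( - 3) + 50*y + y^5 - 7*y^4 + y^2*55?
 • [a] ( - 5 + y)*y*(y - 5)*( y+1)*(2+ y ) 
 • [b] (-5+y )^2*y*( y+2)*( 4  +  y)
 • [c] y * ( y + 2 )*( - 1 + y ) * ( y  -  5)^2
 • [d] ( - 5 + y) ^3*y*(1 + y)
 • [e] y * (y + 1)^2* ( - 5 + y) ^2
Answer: a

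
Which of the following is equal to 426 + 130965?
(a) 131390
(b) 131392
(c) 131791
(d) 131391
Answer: d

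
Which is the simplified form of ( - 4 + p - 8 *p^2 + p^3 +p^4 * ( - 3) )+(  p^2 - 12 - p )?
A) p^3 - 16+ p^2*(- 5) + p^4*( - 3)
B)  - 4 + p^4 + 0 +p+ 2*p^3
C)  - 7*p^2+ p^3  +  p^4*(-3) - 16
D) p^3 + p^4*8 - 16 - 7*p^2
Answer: C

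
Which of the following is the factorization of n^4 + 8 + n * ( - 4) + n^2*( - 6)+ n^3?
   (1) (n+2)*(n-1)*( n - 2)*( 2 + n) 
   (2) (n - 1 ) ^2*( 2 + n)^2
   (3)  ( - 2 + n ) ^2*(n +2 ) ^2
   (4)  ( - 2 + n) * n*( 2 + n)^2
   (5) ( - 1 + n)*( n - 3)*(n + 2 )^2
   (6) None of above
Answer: 1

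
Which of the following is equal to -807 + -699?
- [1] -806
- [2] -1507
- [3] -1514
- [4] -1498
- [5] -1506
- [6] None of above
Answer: 5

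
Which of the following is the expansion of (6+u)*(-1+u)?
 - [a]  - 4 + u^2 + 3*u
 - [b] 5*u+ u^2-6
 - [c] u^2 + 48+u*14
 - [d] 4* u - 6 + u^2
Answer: b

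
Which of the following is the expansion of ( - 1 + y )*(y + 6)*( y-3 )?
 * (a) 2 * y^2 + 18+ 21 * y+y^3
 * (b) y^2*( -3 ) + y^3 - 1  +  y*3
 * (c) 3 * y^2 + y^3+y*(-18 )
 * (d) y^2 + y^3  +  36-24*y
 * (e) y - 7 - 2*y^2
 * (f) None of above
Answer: f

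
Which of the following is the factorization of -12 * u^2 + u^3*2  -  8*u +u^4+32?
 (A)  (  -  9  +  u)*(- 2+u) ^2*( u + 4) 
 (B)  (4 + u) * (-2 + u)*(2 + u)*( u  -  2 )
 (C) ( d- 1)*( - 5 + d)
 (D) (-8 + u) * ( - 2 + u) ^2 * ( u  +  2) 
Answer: B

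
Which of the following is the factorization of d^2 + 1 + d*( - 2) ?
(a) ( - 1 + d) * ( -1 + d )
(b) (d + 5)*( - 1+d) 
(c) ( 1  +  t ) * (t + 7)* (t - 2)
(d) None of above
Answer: a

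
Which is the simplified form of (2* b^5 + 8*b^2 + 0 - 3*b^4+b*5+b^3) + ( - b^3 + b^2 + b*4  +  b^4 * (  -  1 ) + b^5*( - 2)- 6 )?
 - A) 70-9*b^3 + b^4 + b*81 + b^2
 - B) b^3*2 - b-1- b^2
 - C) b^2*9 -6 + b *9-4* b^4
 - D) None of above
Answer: C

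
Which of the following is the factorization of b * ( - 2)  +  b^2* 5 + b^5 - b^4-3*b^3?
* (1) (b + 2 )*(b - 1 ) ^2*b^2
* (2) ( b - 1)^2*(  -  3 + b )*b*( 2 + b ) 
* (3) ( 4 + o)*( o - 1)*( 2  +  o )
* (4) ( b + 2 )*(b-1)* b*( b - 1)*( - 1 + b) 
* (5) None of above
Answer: 4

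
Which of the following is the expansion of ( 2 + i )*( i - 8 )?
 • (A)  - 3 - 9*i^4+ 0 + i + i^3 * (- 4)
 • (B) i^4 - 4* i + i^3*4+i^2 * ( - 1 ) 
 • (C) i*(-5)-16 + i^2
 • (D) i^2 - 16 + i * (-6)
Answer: D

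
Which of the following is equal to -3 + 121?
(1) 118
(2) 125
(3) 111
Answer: 1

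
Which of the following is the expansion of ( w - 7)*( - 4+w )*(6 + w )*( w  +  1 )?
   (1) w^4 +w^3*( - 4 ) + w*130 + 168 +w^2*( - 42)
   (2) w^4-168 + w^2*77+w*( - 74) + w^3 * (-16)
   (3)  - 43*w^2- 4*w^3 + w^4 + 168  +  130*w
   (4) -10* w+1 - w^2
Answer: 3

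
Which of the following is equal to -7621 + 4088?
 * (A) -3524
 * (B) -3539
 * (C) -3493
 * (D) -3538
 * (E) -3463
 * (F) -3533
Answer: F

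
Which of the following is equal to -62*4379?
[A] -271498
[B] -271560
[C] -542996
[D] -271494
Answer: A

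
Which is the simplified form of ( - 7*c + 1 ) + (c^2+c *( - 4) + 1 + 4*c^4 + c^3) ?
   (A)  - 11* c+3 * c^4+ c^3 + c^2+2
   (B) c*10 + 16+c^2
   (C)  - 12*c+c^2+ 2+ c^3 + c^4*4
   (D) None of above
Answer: D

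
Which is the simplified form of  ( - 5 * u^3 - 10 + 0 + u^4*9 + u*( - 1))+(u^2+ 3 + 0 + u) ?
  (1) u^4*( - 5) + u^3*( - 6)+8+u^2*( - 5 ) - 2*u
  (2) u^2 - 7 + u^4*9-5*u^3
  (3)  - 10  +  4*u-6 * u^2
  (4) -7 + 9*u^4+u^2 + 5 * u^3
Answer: 2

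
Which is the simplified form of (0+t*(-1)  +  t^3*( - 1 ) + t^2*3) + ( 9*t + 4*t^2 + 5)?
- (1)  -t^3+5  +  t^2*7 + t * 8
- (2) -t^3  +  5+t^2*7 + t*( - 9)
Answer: 1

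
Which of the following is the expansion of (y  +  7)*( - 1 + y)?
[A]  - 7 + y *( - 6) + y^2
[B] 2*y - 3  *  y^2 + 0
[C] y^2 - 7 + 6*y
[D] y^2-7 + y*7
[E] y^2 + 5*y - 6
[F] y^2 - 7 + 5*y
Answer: C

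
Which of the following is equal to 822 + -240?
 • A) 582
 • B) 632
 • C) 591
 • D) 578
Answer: A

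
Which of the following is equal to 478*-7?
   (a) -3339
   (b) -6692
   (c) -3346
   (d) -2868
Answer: c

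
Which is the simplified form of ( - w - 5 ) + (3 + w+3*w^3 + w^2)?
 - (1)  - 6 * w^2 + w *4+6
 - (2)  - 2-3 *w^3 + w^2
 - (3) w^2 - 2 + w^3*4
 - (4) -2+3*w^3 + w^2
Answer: 4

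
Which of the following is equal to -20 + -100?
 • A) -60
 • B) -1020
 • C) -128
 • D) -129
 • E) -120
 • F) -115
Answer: E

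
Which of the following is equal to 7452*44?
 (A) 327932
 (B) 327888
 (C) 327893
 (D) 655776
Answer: B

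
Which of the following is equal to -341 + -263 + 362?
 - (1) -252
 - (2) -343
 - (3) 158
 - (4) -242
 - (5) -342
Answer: 4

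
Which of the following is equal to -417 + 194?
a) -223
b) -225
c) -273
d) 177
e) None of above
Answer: a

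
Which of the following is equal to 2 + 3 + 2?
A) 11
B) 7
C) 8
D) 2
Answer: B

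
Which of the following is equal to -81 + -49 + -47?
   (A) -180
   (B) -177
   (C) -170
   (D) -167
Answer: B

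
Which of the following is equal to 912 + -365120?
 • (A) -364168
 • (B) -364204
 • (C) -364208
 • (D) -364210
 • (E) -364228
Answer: C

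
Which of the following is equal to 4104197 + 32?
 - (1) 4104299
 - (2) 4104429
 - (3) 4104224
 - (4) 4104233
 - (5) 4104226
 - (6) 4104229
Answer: 6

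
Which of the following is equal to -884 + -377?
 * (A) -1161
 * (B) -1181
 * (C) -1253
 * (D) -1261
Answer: D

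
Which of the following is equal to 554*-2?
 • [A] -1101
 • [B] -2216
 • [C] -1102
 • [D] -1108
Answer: D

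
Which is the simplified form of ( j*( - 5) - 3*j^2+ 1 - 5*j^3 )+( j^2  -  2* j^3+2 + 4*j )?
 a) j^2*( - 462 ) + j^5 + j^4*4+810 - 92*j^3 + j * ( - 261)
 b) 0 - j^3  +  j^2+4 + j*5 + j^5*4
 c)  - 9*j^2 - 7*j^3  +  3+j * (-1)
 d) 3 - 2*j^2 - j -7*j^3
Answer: d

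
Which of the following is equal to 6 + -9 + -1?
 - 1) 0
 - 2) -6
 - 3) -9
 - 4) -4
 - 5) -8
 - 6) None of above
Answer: 4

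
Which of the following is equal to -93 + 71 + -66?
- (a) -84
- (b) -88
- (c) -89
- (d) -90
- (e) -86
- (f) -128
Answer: b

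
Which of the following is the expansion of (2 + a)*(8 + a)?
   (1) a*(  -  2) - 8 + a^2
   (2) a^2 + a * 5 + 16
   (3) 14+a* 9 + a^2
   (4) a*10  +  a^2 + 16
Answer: 4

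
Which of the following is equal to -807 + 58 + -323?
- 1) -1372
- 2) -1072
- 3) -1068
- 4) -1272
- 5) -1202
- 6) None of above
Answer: 2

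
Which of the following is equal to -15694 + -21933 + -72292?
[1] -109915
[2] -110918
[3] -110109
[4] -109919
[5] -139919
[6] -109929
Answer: 4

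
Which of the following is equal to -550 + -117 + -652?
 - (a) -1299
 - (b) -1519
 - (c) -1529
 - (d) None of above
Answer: d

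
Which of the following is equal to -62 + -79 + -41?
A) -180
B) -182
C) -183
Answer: B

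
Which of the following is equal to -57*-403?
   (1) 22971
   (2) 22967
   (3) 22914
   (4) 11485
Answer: 1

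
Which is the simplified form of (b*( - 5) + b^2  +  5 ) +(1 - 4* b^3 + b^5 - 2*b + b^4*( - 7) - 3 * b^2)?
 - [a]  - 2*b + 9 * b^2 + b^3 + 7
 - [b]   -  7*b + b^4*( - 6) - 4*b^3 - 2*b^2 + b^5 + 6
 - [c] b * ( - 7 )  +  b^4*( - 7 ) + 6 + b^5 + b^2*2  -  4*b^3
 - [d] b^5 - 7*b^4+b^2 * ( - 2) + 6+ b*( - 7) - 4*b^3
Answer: d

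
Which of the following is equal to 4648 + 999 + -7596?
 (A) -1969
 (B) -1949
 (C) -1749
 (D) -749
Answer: B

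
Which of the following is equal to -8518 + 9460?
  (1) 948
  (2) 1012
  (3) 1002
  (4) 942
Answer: 4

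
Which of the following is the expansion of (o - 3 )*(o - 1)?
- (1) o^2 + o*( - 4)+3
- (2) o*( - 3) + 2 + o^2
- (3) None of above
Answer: 1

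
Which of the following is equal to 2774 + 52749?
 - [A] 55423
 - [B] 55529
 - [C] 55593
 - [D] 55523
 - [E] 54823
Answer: D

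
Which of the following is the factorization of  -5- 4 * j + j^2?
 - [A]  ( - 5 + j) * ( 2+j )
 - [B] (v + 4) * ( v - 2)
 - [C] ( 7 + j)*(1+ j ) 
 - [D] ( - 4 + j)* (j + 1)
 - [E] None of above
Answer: E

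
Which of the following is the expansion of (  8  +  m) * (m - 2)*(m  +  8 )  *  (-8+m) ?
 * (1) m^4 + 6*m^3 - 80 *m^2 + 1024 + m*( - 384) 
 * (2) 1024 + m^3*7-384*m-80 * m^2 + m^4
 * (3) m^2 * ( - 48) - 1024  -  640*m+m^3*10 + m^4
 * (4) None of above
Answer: 1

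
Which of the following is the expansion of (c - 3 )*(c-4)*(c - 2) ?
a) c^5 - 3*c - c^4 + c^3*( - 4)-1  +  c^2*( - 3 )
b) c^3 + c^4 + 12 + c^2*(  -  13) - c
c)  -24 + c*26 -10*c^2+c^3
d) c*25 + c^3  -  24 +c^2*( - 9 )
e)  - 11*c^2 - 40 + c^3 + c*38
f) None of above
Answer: f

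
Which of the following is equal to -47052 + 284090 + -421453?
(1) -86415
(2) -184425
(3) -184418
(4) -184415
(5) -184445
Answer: 4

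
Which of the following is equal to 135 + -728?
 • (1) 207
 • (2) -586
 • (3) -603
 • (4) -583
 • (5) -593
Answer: 5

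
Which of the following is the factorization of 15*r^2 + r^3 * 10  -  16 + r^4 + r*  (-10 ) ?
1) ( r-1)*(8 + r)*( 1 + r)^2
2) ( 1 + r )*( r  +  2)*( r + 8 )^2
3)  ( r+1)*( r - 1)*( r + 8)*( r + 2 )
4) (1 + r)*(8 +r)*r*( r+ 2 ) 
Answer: 3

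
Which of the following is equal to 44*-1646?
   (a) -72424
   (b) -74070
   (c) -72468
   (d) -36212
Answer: a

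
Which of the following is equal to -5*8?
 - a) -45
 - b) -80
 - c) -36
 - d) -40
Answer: d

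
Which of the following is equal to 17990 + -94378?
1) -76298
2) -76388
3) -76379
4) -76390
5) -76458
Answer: 2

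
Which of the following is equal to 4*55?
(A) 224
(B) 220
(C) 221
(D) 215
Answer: B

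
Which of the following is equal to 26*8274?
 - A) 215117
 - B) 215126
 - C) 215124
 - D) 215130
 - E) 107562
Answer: C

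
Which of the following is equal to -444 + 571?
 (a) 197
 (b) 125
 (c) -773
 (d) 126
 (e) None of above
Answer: e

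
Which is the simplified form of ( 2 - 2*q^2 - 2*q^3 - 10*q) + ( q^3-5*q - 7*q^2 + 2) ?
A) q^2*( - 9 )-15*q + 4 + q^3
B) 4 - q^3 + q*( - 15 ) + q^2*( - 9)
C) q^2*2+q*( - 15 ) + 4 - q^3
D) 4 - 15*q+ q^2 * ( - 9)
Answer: B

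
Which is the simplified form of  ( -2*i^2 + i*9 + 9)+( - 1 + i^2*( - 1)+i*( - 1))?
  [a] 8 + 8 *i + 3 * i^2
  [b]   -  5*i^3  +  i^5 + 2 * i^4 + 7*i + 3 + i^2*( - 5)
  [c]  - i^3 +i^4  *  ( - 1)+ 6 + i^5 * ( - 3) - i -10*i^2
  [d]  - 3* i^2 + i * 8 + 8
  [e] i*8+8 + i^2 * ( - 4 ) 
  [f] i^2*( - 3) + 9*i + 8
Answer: d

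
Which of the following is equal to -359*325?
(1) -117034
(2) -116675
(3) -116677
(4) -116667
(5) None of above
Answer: 2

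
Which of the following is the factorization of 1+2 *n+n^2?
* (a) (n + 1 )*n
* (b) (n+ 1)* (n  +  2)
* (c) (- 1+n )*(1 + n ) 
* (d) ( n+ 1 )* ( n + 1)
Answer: d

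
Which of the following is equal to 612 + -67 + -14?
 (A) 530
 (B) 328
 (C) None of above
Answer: C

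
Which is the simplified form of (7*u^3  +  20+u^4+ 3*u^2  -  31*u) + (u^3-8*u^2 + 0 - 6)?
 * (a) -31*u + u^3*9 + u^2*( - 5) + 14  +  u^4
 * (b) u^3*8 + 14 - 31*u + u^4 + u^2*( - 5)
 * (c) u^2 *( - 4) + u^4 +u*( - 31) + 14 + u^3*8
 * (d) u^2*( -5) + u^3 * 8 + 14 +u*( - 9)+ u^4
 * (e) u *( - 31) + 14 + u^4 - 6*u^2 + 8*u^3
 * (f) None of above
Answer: b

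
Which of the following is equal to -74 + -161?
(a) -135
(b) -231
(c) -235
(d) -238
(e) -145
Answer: c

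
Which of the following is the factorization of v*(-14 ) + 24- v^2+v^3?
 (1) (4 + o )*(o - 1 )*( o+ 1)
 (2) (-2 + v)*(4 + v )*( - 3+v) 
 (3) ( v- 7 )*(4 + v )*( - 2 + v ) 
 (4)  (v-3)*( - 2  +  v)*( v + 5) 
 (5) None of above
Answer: 2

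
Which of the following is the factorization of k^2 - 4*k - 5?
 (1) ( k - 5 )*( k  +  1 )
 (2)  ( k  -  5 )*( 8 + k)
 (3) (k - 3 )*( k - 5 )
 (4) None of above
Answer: 1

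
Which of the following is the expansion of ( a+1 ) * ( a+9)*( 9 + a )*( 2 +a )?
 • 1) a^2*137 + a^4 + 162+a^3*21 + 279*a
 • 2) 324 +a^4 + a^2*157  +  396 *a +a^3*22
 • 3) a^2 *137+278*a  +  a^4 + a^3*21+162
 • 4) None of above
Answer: 1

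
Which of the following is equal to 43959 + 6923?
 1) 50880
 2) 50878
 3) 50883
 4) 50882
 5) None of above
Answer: 4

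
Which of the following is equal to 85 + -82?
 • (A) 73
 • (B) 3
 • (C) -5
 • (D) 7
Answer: B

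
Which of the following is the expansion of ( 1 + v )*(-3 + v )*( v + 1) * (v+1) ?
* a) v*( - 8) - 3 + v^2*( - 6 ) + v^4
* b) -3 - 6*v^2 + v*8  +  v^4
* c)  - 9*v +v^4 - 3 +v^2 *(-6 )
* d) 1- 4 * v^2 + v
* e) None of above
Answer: a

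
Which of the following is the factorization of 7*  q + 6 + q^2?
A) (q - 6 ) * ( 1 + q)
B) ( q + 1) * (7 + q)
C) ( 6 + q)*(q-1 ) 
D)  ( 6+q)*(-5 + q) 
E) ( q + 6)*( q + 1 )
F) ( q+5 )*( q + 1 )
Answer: E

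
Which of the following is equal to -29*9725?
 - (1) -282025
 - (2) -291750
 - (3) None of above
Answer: 1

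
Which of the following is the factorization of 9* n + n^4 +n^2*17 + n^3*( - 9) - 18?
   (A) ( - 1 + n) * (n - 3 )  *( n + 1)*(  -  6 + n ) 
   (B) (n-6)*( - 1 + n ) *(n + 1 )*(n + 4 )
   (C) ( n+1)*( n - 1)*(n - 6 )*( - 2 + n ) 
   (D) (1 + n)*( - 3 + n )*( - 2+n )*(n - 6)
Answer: A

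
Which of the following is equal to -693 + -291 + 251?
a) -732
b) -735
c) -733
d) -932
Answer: c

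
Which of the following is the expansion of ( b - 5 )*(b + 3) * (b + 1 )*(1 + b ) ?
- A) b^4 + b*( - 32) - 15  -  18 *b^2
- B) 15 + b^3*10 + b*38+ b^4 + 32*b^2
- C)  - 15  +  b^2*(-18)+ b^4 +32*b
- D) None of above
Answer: A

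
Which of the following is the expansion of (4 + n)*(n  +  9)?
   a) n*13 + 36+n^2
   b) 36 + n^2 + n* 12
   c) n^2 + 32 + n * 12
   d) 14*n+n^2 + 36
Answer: a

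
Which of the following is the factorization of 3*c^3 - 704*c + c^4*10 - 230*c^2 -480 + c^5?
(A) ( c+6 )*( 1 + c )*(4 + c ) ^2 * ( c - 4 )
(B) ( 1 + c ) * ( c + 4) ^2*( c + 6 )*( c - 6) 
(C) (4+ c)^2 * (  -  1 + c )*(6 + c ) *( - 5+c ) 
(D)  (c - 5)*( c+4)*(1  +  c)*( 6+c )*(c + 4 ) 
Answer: D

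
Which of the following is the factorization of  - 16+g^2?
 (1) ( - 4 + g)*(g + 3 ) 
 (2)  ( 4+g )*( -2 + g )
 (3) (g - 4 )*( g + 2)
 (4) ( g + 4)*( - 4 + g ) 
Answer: 4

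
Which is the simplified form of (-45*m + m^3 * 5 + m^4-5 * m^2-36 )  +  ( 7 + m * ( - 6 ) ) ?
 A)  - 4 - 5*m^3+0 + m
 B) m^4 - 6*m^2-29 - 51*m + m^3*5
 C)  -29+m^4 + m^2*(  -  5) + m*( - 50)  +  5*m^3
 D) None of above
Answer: D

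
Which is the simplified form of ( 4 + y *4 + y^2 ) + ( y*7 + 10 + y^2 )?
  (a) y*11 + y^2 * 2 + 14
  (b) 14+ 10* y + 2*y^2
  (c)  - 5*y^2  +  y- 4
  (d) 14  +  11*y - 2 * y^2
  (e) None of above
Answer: a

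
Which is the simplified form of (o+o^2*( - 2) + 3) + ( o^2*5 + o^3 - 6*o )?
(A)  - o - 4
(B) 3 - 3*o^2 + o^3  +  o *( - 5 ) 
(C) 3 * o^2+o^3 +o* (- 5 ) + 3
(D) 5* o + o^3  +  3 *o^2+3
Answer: C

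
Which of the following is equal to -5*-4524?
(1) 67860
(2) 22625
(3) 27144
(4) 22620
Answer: 4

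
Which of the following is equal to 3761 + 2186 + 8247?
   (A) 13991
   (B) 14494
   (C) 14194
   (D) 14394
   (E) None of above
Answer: C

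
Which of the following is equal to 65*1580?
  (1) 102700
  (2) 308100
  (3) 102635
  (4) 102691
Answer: 1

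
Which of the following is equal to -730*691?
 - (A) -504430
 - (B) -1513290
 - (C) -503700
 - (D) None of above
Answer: A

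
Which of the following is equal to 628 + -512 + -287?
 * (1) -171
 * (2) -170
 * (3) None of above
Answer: 1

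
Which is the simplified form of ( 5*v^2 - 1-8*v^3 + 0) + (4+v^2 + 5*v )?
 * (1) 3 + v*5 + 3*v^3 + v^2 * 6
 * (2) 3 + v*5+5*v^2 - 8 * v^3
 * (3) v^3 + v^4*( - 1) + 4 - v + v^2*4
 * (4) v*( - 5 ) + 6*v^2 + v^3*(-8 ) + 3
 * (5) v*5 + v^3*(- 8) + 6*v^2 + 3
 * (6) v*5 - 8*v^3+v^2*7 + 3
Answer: 5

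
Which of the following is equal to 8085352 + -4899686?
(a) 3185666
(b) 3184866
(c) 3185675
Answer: a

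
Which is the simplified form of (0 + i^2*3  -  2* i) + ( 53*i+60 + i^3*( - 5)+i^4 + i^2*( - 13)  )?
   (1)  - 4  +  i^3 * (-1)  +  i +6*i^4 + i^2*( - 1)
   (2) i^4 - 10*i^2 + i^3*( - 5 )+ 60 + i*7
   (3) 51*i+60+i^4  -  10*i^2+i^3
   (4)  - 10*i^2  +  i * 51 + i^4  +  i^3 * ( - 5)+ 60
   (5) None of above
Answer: 4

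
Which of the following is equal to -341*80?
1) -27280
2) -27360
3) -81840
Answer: 1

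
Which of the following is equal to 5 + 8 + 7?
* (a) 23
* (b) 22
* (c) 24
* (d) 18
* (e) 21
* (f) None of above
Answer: f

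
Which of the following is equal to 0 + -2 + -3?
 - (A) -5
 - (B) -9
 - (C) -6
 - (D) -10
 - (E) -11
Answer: A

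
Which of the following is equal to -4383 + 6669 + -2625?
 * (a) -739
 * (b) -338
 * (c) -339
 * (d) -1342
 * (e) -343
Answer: c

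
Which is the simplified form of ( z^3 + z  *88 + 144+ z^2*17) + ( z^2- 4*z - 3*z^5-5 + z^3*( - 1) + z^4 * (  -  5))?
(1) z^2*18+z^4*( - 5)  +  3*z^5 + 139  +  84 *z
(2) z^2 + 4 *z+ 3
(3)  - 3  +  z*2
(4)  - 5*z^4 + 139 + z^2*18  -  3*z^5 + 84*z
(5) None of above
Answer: 4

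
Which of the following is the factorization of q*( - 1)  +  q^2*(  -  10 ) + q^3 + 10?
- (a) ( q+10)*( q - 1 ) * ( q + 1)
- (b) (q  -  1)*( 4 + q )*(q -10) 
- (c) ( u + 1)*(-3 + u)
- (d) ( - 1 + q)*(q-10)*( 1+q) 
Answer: d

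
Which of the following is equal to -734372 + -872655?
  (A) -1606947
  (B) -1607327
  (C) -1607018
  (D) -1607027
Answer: D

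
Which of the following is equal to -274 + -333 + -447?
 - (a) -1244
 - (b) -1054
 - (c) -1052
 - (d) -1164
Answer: b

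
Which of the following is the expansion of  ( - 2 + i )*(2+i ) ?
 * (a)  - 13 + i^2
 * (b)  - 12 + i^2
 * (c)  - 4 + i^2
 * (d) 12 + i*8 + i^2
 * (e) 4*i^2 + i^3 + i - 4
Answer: c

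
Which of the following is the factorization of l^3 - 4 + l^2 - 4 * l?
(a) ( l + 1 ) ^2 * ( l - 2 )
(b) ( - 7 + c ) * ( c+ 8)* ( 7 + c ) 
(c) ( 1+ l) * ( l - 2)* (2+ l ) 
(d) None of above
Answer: c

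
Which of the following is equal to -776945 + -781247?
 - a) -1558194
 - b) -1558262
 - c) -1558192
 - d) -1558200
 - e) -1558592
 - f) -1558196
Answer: c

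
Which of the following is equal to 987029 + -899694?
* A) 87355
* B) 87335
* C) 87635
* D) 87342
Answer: B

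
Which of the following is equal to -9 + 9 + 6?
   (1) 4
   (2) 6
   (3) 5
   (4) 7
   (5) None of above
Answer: 2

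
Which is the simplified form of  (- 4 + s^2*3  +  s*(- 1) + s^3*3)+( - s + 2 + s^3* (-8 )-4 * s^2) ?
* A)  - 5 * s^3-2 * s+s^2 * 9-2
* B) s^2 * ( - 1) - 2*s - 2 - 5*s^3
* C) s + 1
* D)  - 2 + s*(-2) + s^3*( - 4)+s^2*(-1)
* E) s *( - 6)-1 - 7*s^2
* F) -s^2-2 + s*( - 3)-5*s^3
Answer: B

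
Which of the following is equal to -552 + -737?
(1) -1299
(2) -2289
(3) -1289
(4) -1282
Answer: 3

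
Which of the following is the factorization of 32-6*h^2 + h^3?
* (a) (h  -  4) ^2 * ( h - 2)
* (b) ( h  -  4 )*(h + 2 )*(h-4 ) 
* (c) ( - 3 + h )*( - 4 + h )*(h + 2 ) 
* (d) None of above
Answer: b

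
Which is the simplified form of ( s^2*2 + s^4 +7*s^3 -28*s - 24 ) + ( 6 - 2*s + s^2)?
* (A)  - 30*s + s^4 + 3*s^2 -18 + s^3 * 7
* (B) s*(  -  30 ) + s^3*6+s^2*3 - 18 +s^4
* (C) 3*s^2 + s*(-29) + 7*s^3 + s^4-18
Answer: A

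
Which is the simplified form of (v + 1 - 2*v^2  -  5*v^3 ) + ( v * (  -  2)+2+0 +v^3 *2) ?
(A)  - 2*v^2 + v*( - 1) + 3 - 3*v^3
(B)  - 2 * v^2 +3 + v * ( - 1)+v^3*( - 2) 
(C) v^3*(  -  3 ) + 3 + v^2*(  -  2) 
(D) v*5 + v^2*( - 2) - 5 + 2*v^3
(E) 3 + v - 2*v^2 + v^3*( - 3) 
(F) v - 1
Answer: A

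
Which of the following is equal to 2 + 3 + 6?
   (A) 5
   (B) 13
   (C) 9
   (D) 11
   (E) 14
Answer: D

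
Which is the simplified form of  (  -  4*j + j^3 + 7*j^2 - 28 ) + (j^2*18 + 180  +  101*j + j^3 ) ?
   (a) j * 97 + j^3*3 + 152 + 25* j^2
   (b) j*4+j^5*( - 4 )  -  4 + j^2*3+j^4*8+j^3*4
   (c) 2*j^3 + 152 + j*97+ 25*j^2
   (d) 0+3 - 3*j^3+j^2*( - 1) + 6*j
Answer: c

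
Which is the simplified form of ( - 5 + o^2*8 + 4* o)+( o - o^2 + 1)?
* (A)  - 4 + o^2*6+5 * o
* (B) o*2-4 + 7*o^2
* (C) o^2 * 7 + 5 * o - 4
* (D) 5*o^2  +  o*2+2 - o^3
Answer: C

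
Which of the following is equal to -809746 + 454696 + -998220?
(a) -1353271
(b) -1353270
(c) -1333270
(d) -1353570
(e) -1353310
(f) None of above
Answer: b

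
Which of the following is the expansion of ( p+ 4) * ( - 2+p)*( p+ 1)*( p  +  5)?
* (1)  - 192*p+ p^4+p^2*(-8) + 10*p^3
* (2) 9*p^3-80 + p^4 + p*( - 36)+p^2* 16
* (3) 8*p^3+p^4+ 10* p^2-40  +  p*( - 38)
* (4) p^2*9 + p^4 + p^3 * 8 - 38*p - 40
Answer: 4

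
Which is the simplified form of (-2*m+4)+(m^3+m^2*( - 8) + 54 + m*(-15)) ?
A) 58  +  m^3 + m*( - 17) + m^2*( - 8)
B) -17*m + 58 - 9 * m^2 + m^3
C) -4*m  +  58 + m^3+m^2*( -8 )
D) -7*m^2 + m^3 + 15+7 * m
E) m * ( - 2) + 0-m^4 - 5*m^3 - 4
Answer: A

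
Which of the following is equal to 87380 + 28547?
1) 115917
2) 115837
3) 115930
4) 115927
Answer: 4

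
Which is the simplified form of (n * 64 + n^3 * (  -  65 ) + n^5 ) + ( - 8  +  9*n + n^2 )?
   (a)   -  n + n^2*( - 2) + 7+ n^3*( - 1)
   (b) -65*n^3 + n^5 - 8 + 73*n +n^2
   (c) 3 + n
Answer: b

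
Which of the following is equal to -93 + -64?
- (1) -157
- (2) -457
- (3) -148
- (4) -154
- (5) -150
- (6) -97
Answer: 1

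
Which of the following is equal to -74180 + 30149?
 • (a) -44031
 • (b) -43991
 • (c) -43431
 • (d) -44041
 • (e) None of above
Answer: a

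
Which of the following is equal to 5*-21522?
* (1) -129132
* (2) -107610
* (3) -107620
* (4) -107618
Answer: 2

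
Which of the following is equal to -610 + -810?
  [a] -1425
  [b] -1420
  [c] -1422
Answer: b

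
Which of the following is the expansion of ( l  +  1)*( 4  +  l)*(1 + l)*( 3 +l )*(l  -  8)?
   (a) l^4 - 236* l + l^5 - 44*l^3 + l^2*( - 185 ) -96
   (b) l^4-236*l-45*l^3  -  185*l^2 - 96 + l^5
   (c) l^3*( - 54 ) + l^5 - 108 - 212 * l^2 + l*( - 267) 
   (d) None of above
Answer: b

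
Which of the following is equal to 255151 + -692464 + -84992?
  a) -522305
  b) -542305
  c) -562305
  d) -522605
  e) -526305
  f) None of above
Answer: a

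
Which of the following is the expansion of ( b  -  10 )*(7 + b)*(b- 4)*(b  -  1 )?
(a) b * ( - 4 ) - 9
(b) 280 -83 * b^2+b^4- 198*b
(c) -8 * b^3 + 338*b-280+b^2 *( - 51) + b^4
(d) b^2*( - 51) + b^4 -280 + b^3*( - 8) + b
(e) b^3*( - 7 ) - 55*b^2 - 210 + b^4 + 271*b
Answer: c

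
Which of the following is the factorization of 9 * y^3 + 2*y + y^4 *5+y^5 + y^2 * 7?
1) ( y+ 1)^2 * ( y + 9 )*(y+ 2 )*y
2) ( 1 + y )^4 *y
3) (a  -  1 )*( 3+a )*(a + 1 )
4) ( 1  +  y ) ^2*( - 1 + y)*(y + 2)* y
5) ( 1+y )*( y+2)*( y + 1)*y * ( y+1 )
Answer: 5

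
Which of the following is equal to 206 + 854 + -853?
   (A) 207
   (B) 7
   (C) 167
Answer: A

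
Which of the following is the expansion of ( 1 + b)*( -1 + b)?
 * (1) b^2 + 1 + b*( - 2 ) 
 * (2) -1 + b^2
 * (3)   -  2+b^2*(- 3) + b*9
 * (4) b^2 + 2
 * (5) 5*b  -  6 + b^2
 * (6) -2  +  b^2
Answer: 2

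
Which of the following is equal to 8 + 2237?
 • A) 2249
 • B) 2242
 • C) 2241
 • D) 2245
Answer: D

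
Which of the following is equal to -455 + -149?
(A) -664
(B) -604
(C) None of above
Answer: B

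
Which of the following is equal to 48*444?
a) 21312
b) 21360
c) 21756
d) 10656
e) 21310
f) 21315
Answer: a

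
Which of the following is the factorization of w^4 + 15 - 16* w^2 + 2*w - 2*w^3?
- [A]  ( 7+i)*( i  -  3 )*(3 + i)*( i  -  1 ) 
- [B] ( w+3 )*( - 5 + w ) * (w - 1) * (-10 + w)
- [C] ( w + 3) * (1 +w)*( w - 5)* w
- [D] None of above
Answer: D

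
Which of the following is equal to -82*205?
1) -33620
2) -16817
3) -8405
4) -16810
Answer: 4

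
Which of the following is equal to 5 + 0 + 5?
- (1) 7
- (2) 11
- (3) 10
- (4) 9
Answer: 3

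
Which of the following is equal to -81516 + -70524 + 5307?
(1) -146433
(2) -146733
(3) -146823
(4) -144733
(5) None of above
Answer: 2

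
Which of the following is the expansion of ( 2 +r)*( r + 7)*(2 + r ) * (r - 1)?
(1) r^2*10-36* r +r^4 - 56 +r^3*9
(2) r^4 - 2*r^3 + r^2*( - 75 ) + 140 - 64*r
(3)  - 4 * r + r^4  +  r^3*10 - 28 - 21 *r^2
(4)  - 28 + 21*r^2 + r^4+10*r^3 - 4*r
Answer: 4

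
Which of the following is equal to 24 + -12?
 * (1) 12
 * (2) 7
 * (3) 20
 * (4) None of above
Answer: 1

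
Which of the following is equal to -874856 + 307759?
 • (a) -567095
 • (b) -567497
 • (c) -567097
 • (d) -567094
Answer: c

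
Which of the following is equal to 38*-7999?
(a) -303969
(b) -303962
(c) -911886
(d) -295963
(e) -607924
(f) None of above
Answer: b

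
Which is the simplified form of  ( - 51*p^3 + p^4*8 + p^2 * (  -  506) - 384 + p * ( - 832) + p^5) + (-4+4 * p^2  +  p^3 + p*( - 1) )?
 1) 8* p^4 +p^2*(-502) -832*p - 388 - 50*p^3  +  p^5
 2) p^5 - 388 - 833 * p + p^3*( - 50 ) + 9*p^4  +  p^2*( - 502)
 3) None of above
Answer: 3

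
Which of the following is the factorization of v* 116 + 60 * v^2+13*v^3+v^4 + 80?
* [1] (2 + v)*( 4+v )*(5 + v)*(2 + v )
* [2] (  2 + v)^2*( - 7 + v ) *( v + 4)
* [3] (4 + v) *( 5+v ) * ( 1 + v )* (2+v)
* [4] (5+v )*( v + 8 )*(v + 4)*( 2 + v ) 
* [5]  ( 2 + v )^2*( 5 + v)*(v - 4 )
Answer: 1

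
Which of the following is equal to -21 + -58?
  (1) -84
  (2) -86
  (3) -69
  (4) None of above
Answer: 4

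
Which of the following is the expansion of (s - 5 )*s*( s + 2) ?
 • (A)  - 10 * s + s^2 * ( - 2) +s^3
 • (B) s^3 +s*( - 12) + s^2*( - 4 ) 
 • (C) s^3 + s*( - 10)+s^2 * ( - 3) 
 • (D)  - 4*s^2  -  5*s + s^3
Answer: C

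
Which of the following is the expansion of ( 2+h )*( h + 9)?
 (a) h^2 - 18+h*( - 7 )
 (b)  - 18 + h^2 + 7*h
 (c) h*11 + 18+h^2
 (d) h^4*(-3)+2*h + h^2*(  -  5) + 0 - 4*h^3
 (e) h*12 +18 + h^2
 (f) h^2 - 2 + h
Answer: c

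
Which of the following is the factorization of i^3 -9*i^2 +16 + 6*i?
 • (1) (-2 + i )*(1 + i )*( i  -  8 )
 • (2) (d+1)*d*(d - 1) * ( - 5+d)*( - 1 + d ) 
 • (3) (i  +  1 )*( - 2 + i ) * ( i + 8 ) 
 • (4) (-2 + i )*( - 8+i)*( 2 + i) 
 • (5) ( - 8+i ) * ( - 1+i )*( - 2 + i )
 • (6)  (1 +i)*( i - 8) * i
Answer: 1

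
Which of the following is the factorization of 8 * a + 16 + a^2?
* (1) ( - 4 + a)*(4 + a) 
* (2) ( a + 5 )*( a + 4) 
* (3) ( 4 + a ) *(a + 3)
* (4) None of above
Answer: 4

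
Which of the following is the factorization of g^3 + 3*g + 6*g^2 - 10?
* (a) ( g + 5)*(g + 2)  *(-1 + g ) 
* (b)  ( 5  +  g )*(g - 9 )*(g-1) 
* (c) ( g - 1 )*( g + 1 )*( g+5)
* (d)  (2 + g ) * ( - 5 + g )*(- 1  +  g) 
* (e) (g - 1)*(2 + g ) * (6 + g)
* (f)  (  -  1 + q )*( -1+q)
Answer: a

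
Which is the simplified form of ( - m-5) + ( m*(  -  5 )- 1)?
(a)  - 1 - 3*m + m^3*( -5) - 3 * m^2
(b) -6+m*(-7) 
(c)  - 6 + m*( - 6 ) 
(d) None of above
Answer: c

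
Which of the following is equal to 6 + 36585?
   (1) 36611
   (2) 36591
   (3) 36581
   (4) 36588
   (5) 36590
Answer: 2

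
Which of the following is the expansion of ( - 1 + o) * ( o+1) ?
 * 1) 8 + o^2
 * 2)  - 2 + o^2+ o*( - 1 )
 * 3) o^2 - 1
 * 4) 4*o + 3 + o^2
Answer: 3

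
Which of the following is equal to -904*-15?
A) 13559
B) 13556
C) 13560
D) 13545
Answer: C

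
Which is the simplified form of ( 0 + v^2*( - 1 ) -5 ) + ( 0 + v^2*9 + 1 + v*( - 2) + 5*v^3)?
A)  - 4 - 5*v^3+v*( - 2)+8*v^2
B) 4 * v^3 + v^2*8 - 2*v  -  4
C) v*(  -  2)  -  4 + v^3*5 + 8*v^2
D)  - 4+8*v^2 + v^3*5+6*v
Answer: C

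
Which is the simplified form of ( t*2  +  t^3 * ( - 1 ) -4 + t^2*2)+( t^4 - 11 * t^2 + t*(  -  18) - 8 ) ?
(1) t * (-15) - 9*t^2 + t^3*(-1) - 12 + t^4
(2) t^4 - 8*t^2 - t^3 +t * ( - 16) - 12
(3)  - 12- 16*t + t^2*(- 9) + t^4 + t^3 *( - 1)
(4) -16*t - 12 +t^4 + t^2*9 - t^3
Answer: 3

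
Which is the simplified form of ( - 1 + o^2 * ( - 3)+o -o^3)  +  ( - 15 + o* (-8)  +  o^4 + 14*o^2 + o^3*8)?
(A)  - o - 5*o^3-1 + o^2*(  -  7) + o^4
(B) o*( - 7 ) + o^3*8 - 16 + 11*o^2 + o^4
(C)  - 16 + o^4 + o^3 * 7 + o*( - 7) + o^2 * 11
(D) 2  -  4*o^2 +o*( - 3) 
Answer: C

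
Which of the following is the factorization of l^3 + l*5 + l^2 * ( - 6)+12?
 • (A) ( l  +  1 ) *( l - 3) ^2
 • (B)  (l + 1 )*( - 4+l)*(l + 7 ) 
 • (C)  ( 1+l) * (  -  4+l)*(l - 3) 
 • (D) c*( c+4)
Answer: C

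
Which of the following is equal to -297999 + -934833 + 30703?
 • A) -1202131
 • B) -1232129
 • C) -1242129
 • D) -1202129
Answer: D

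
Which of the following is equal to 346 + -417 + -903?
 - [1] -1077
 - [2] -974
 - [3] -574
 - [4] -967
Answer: 2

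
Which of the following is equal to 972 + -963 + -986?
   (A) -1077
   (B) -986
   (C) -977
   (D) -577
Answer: C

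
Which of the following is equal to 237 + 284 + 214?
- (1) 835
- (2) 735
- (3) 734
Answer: 2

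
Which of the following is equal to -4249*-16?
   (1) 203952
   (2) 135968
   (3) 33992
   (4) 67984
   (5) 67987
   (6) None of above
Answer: 4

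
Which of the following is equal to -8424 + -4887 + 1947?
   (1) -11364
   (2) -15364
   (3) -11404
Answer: 1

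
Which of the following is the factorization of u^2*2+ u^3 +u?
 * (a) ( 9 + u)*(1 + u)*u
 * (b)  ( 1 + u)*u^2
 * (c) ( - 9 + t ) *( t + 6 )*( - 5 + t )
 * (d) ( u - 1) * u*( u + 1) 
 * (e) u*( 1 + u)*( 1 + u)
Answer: e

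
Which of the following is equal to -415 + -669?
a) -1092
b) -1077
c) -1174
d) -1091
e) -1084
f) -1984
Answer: e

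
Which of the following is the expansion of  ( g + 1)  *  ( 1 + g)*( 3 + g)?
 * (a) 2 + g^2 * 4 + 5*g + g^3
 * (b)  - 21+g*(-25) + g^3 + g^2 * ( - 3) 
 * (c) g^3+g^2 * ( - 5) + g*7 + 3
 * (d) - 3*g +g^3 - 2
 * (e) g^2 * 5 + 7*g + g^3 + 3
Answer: e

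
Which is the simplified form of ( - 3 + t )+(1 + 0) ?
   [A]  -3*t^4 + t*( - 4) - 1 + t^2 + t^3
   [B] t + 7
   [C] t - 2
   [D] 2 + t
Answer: C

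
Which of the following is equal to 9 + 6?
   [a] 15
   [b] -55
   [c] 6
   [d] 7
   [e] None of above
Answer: a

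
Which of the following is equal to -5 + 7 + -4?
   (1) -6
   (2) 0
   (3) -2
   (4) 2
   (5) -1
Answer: 3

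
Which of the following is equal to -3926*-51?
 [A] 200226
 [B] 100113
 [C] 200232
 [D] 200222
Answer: A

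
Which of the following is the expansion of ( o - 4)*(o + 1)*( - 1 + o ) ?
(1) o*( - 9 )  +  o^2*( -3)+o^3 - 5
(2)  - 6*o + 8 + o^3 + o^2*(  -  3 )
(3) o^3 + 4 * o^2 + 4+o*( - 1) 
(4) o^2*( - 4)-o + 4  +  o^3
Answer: 4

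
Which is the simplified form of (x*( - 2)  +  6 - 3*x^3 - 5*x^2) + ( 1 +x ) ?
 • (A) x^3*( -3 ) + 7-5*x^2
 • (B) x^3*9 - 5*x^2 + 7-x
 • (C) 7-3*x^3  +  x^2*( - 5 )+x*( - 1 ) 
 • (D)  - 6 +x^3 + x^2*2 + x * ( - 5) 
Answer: C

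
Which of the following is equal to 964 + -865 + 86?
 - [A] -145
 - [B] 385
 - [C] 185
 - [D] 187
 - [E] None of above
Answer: C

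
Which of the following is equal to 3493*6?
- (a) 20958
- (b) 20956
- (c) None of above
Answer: a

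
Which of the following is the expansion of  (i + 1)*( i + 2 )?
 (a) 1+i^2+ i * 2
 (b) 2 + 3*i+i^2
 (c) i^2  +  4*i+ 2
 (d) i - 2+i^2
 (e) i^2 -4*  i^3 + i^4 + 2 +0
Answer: b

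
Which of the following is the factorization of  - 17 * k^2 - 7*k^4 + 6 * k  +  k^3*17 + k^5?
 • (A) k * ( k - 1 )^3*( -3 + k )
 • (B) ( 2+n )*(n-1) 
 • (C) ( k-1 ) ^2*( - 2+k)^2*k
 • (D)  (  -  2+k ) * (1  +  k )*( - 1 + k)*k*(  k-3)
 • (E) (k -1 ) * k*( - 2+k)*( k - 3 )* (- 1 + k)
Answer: E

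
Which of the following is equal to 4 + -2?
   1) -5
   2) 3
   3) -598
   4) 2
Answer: 4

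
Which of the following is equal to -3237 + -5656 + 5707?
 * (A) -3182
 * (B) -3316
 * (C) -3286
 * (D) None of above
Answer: D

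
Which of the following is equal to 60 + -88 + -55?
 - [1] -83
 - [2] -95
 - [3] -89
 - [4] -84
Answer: 1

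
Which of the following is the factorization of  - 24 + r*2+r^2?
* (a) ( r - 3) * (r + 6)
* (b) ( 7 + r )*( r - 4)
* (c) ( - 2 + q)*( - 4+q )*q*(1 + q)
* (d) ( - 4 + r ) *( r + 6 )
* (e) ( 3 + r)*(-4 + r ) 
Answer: d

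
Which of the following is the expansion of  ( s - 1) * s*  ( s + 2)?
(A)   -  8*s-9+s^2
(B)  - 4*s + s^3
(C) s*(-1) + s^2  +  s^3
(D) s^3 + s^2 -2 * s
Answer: D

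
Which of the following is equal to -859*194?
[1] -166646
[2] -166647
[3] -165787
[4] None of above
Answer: 1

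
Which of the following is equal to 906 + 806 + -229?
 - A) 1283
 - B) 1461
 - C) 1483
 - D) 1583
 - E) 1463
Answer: C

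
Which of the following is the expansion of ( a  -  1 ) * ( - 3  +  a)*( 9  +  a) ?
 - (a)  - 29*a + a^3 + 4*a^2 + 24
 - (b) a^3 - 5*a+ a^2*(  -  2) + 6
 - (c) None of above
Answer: c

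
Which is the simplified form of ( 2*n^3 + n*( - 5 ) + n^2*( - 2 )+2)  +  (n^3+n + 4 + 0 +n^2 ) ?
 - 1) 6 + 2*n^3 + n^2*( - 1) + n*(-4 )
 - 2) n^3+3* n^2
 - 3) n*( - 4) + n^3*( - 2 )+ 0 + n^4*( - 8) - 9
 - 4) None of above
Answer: 4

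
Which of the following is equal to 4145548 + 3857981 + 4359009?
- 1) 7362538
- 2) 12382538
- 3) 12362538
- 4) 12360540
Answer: 3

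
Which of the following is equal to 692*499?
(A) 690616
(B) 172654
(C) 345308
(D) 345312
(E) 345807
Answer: C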